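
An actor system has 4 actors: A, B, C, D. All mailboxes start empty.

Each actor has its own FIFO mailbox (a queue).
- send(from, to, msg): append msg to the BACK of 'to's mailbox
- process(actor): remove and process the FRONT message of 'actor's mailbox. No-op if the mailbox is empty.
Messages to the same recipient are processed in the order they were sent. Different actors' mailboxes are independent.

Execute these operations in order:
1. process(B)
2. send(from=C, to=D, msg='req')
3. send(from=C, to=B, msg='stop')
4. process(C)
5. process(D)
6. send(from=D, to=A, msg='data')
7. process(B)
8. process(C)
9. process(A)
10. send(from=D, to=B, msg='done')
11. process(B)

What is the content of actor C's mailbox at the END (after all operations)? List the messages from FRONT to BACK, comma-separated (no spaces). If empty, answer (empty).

Answer: (empty)

Derivation:
After 1 (process(B)): A:[] B:[] C:[] D:[]
After 2 (send(from=C, to=D, msg='req')): A:[] B:[] C:[] D:[req]
After 3 (send(from=C, to=B, msg='stop')): A:[] B:[stop] C:[] D:[req]
After 4 (process(C)): A:[] B:[stop] C:[] D:[req]
After 5 (process(D)): A:[] B:[stop] C:[] D:[]
After 6 (send(from=D, to=A, msg='data')): A:[data] B:[stop] C:[] D:[]
After 7 (process(B)): A:[data] B:[] C:[] D:[]
After 8 (process(C)): A:[data] B:[] C:[] D:[]
After 9 (process(A)): A:[] B:[] C:[] D:[]
After 10 (send(from=D, to=B, msg='done')): A:[] B:[done] C:[] D:[]
After 11 (process(B)): A:[] B:[] C:[] D:[]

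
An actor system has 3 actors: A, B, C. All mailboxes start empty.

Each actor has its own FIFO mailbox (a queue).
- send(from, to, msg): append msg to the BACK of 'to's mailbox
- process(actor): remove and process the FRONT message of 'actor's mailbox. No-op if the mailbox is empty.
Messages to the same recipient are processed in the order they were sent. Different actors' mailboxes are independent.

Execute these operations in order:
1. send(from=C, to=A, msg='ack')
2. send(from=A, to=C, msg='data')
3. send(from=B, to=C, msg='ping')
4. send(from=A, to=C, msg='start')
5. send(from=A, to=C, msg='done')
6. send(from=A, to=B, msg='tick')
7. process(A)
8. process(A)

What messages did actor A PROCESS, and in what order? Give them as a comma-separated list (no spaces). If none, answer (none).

After 1 (send(from=C, to=A, msg='ack')): A:[ack] B:[] C:[]
After 2 (send(from=A, to=C, msg='data')): A:[ack] B:[] C:[data]
After 3 (send(from=B, to=C, msg='ping')): A:[ack] B:[] C:[data,ping]
After 4 (send(from=A, to=C, msg='start')): A:[ack] B:[] C:[data,ping,start]
After 5 (send(from=A, to=C, msg='done')): A:[ack] B:[] C:[data,ping,start,done]
After 6 (send(from=A, to=B, msg='tick')): A:[ack] B:[tick] C:[data,ping,start,done]
After 7 (process(A)): A:[] B:[tick] C:[data,ping,start,done]
After 8 (process(A)): A:[] B:[tick] C:[data,ping,start,done]

Answer: ack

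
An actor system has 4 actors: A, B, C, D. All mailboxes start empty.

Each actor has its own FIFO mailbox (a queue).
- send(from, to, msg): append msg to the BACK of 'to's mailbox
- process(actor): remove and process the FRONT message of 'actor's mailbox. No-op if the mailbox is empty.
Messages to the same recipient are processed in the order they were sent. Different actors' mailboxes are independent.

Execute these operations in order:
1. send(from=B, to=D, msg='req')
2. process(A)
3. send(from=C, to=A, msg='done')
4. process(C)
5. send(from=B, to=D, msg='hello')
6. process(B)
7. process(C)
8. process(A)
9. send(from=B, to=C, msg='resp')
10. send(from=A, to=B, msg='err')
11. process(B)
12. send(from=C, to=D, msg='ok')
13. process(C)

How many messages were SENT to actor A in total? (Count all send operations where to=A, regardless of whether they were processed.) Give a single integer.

Answer: 1

Derivation:
After 1 (send(from=B, to=D, msg='req')): A:[] B:[] C:[] D:[req]
After 2 (process(A)): A:[] B:[] C:[] D:[req]
After 3 (send(from=C, to=A, msg='done')): A:[done] B:[] C:[] D:[req]
After 4 (process(C)): A:[done] B:[] C:[] D:[req]
After 5 (send(from=B, to=D, msg='hello')): A:[done] B:[] C:[] D:[req,hello]
After 6 (process(B)): A:[done] B:[] C:[] D:[req,hello]
After 7 (process(C)): A:[done] B:[] C:[] D:[req,hello]
After 8 (process(A)): A:[] B:[] C:[] D:[req,hello]
After 9 (send(from=B, to=C, msg='resp')): A:[] B:[] C:[resp] D:[req,hello]
After 10 (send(from=A, to=B, msg='err')): A:[] B:[err] C:[resp] D:[req,hello]
After 11 (process(B)): A:[] B:[] C:[resp] D:[req,hello]
After 12 (send(from=C, to=D, msg='ok')): A:[] B:[] C:[resp] D:[req,hello,ok]
After 13 (process(C)): A:[] B:[] C:[] D:[req,hello,ok]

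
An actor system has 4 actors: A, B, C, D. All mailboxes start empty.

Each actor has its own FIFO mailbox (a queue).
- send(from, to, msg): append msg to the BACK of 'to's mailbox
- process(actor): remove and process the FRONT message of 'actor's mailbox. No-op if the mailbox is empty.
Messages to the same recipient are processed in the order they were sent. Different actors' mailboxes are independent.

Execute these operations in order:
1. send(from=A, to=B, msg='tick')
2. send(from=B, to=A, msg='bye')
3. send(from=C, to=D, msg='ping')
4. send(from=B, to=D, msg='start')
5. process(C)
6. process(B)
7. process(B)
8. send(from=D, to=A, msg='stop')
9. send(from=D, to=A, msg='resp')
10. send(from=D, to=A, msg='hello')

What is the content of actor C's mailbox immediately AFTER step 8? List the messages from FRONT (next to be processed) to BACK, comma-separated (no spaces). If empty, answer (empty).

After 1 (send(from=A, to=B, msg='tick')): A:[] B:[tick] C:[] D:[]
After 2 (send(from=B, to=A, msg='bye')): A:[bye] B:[tick] C:[] D:[]
After 3 (send(from=C, to=D, msg='ping')): A:[bye] B:[tick] C:[] D:[ping]
After 4 (send(from=B, to=D, msg='start')): A:[bye] B:[tick] C:[] D:[ping,start]
After 5 (process(C)): A:[bye] B:[tick] C:[] D:[ping,start]
After 6 (process(B)): A:[bye] B:[] C:[] D:[ping,start]
After 7 (process(B)): A:[bye] B:[] C:[] D:[ping,start]
After 8 (send(from=D, to=A, msg='stop')): A:[bye,stop] B:[] C:[] D:[ping,start]

(empty)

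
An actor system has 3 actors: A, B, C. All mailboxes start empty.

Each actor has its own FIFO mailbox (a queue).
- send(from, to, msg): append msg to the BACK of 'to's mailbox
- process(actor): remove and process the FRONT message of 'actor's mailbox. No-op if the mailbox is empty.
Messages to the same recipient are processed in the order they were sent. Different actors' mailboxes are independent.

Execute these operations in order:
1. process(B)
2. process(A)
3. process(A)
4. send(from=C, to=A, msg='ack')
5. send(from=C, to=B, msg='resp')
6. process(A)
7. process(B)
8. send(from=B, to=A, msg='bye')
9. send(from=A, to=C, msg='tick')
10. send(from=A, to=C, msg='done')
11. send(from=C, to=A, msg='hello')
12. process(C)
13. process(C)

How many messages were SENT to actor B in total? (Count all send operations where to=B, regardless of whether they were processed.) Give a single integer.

Answer: 1

Derivation:
After 1 (process(B)): A:[] B:[] C:[]
After 2 (process(A)): A:[] B:[] C:[]
After 3 (process(A)): A:[] B:[] C:[]
After 4 (send(from=C, to=A, msg='ack')): A:[ack] B:[] C:[]
After 5 (send(from=C, to=B, msg='resp')): A:[ack] B:[resp] C:[]
After 6 (process(A)): A:[] B:[resp] C:[]
After 7 (process(B)): A:[] B:[] C:[]
After 8 (send(from=B, to=A, msg='bye')): A:[bye] B:[] C:[]
After 9 (send(from=A, to=C, msg='tick')): A:[bye] B:[] C:[tick]
After 10 (send(from=A, to=C, msg='done')): A:[bye] B:[] C:[tick,done]
After 11 (send(from=C, to=A, msg='hello')): A:[bye,hello] B:[] C:[tick,done]
After 12 (process(C)): A:[bye,hello] B:[] C:[done]
After 13 (process(C)): A:[bye,hello] B:[] C:[]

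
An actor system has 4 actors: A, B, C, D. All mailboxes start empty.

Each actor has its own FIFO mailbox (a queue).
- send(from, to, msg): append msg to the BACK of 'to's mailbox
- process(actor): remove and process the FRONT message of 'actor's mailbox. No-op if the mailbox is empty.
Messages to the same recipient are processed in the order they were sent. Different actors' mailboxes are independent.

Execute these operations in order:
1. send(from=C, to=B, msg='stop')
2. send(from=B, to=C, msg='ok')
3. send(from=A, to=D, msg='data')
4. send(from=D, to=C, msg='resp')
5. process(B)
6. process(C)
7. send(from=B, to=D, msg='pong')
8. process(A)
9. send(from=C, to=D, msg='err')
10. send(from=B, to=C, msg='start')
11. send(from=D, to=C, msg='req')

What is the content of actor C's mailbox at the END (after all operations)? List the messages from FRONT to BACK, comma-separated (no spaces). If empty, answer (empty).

Answer: resp,start,req

Derivation:
After 1 (send(from=C, to=B, msg='stop')): A:[] B:[stop] C:[] D:[]
After 2 (send(from=B, to=C, msg='ok')): A:[] B:[stop] C:[ok] D:[]
After 3 (send(from=A, to=D, msg='data')): A:[] B:[stop] C:[ok] D:[data]
After 4 (send(from=D, to=C, msg='resp')): A:[] B:[stop] C:[ok,resp] D:[data]
After 5 (process(B)): A:[] B:[] C:[ok,resp] D:[data]
After 6 (process(C)): A:[] B:[] C:[resp] D:[data]
After 7 (send(from=B, to=D, msg='pong')): A:[] B:[] C:[resp] D:[data,pong]
After 8 (process(A)): A:[] B:[] C:[resp] D:[data,pong]
After 9 (send(from=C, to=D, msg='err')): A:[] B:[] C:[resp] D:[data,pong,err]
After 10 (send(from=B, to=C, msg='start')): A:[] B:[] C:[resp,start] D:[data,pong,err]
After 11 (send(from=D, to=C, msg='req')): A:[] B:[] C:[resp,start,req] D:[data,pong,err]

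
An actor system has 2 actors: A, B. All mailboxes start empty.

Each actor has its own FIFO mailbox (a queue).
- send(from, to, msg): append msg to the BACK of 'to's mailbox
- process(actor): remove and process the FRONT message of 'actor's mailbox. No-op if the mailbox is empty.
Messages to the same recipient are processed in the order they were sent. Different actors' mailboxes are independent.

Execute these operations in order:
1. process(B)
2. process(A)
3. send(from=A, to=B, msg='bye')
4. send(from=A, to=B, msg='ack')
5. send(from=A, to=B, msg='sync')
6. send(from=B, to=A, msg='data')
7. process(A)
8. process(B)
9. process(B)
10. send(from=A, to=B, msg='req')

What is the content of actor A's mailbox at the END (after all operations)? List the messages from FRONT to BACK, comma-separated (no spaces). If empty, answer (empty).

Answer: (empty)

Derivation:
After 1 (process(B)): A:[] B:[]
After 2 (process(A)): A:[] B:[]
After 3 (send(from=A, to=B, msg='bye')): A:[] B:[bye]
After 4 (send(from=A, to=B, msg='ack')): A:[] B:[bye,ack]
After 5 (send(from=A, to=B, msg='sync')): A:[] B:[bye,ack,sync]
After 6 (send(from=B, to=A, msg='data')): A:[data] B:[bye,ack,sync]
After 7 (process(A)): A:[] B:[bye,ack,sync]
After 8 (process(B)): A:[] B:[ack,sync]
After 9 (process(B)): A:[] B:[sync]
After 10 (send(from=A, to=B, msg='req')): A:[] B:[sync,req]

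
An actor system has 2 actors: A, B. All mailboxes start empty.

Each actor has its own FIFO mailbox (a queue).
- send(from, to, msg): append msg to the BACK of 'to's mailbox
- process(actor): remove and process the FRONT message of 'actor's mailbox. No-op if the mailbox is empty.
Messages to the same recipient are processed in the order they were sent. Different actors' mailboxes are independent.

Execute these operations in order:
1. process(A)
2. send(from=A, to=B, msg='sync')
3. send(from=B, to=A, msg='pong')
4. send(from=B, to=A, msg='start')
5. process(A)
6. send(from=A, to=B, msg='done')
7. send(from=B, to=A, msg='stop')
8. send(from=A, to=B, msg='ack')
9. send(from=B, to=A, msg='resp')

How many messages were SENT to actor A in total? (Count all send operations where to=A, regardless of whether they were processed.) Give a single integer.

After 1 (process(A)): A:[] B:[]
After 2 (send(from=A, to=B, msg='sync')): A:[] B:[sync]
After 3 (send(from=B, to=A, msg='pong')): A:[pong] B:[sync]
After 4 (send(from=B, to=A, msg='start')): A:[pong,start] B:[sync]
After 5 (process(A)): A:[start] B:[sync]
After 6 (send(from=A, to=B, msg='done')): A:[start] B:[sync,done]
After 7 (send(from=B, to=A, msg='stop')): A:[start,stop] B:[sync,done]
After 8 (send(from=A, to=B, msg='ack')): A:[start,stop] B:[sync,done,ack]
After 9 (send(from=B, to=A, msg='resp')): A:[start,stop,resp] B:[sync,done,ack]

Answer: 4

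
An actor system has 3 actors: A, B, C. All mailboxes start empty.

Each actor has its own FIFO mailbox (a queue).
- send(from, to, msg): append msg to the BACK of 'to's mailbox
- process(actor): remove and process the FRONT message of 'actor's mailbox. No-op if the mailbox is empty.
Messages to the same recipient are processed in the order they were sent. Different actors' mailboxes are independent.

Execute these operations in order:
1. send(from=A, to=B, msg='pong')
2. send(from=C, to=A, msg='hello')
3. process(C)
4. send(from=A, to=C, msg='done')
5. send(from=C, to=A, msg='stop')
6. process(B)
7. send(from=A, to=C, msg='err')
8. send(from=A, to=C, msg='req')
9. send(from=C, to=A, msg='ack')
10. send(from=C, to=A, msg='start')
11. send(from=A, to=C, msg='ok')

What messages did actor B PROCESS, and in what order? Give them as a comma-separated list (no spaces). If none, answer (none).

Answer: pong

Derivation:
After 1 (send(from=A, to=B, msg='pong')): A:[] B:[pong] C:[]
After 2 (send(from=C, to=A, msg='hello')): A:[hello] B:[pong] C:[]
After 3 (process(C)): A:[hello] B:[pong] C:[]
After 4 (send(from=A, to=C, msg='done')): A:[hello] B:[pong] C:[done]
After 5 (send(from=C, to=A, msg='stop')): A:[hello,stop] B:[pong] C:[done]
After 6 (process(B)): A:[hello,stop] B:[] C:[done]
After 7 (send(from=A, to=C, msg='err')): A:[hello,stop] B:[] C:[done,err]
After 8 (send(from=A, to=C, msg='req')): A:[hello,stop] B:[] C:[done,err,req]
After 9 (send(from=C, to=A, msg='ack')): A:[hello,stop,ack] B:[] C:[done,err,req]
After 10 (send(from=C, to=A, msg='start')): A:[hello,stop,ack,start] B:[] C:[done,err,req]
After 11 (send(from=A, to=C, msg='ok')): A:[hello,stop,ack,start] B:[] C:[done,err,req,ok]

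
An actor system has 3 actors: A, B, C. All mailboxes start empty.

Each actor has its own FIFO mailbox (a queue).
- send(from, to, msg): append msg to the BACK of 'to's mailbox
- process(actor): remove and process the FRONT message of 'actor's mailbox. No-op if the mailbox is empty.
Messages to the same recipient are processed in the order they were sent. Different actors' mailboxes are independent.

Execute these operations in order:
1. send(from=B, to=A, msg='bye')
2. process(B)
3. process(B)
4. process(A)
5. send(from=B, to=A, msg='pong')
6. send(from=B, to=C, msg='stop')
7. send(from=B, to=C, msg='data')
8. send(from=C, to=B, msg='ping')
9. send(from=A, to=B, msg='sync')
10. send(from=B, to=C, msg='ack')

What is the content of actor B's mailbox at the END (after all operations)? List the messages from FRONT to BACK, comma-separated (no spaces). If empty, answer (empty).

Answer: ping,sync

Derivation:
After 1 (send(from=B, to=A, msg='bye')): A:[bye] B:[] C:[]
After 2 (process(B)): A:[bye] B:[] C:[]
After 3 (process(B)): A:[bye] B:[] C:[]
After 4 (process(A)): A:[] B:[] C:[]
After 5 (send(from=B, to=A, msg='pong')): A:[pong] B:[] C:[]
After 6 (send(from=B, to=C, msg='stop')): A:[pong] B:[] C:[stop]
After 7 (send(from=B, to=C, msg='data')): A:[pong] B:[] C:[stop,data]
After 8 (send(from=C, to=B, msg='ping')): A:[pong] B:[ping] C:[stop,data]
After 9 (send(from=A, to=B, msg='sync')): A:[pong] B:[ping,sync] C:[stop,data]
After 10 (send(from=B, to=C, msg='ack')): A:[pong] B:[ping,sync] C:[stop,data,ack]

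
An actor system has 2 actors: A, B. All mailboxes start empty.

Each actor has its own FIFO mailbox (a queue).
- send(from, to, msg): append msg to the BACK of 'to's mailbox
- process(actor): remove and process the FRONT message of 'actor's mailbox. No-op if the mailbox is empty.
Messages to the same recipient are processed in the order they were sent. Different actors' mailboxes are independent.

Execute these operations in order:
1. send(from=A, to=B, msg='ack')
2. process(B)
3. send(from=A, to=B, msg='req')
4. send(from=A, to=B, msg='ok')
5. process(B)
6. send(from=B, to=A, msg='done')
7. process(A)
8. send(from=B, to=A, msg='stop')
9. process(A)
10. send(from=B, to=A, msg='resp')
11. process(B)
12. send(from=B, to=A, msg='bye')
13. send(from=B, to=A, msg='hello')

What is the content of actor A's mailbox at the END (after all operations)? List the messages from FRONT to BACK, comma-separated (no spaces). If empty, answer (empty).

Answer: resp,bye,hello

Derivation:
After 1 (send(from=A, to=B, msg='ack')): A:[] B:[ack]
After 2 (process(B)): A:[] B:[]
After 3 (send(from=A, to=B, msg='req')): A:[] B:[req]
After 4 (send(from=A, to=B, msg='ok')): A:[] B:[req,ok]
After 5 (process(B)): A:[] B:[ok]
After 6 (send(from=B, to=A, msg='done')): A:[done] B:[ok]
After 7 (process(A)): A:[] B:[ok]
After 8 (send(from=B, to=A, msg='stop')): A:[stop] B:[ok]
After 9 (process(A)): A:[] B:[ok]
After 10 (send(from=B, to=A, msg='resp')): A:[resp] B:[ok]
After 11 (process(B)): A:[resp] B:[]
After 12 (send(from=B, to=A, msg='bye')): A:[resp,bye] B:[]
After 13 (send(from=B, to=A, msg='hello')): A:[resp,bye,hello] B:[]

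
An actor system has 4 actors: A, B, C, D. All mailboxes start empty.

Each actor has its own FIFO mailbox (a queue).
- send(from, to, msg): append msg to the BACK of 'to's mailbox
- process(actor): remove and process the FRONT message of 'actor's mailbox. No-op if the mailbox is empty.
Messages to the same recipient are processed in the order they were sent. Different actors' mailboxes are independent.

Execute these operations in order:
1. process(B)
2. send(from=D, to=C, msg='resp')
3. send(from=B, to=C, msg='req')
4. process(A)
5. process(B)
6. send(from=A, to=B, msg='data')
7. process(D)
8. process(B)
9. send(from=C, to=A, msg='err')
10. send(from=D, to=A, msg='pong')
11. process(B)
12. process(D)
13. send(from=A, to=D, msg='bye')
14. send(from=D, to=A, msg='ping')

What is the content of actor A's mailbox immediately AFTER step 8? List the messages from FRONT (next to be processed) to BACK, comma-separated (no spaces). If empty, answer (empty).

After 1 (process(B)): A:[] B:[] C:[] D:[]
After 2 (send(from=D, to=C, msg='resp')): A:[] B:[] C:[resp] D:[]
After 3 (send(from=B, to=C, msg='req')): A:[] B:[] C:[resp,req] D:[]
After 4 (process(A)): A:[] B:[] C:[resp,req] D:[]
After 5 (process(B)): A:[] B:[] C:[resp,req] D:[]
After 6 (send(from=A, to=B, msg='data')): A:[] B:[data] C:[resp,req] D:[]
After 7 (process(D)): A:[] B:[data] C:[resp,req] D:[]
After 8 (process(B)): A:[] B:[] C:[resp,req] D:[]

(empty)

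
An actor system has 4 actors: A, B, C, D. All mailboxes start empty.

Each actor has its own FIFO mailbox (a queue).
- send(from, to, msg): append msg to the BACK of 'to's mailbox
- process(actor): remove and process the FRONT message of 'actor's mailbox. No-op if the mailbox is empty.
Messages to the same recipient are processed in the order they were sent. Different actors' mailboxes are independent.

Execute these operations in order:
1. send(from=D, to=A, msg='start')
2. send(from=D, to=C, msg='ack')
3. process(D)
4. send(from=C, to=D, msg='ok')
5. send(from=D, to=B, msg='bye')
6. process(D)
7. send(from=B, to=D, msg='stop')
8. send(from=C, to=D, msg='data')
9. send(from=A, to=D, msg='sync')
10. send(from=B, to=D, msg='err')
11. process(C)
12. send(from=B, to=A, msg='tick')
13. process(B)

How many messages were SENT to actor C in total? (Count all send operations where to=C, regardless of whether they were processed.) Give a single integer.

After 1 (send(from=D, to=A, msg='start')): A:[start] B:[] C:[] D:[]
After 2 (send(from=D, to=C, msg='ack')): A:[start] B:[] C:[ack] D:[]
After 3 (process(D)): A:[start] B:[] C:[ack] D:[]
After 4 (send(from=C, to=D, msg='ok')): A:[start] B:[] C:[ack] D:[ok]
After 5 (send(from=D, to=B, msg='bye')): A:[start] B:[bye] C:[ack] D:[ok]
After 6 (process(D)): A:[start] B:[bye] C:[ack] D:[]
After 7 (send(from=B, to=D, msg='stop')): A:[start] B:[bye] C:[ack] D:[stop]
After 8 (send(from=C, to=D, msg='data')): A:[start] B:[bye] C:[ack] D:[stop,data]
After 9 (send(from=A, to=D, msg='sync')): A:[start] B:[bye] C:[ack] D:[stop,data,sync]
After 10 (send(from=B, to=D, msg='err')): A:[start] B:[bye] C:[ack] D:[stop,data,sync,err]
After 11 (process(C)): A:[start] B:[bye] C:[] D:[stop,data,sync,err]
After 12 (send(from=B, to=A, msg='tick')): A:[start,tick] B:[bye] C:[] D:[stop,data,sync,err]
After 13 (process(B)): A:[start,tick] B:[] C:[] D:[stop,data,sync,err]

Answer: 1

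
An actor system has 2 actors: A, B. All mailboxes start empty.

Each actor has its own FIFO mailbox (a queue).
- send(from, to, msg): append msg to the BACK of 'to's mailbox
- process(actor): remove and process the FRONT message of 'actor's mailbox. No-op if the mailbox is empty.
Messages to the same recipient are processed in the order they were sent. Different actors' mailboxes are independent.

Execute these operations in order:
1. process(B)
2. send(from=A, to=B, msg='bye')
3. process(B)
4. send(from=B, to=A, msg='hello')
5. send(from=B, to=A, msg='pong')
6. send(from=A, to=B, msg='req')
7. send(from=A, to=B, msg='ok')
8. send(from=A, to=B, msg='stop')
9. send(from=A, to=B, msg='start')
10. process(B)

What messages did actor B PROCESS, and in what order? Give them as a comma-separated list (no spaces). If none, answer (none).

Answer: bye,req

Derivation:
After 1 (process(B)): A:[] B:[]
After 2 (send(from=A, to=B, msg='bye')): A:[] B:[bye]
After 3 (process(B)): A:[] B:[]
After 4 (send(from=B, to=A, msg='hello')): A:[hello] B:[]
After 5 (send(from=B, to=A, msg='pong')): A:[hello,pong] B:[]
After 6 (send(from=A, to=B, msg='req')): A:[hello,pong] B:[req]
After 7 (send(from=A, to=B, msg='ok')): A:[hello,pong] B:[req,ok]
After 8 (send(from=A, to=B, msg='stop')): A:[hello,pong] B:[req,ok,stop]
After 9 (send(from=A, to=B, msg='start')): A:[hello,pong] B:[req,ok,stop,start]
After 10 (process(B)): A:[hello,pong] B:[ok,stop,start]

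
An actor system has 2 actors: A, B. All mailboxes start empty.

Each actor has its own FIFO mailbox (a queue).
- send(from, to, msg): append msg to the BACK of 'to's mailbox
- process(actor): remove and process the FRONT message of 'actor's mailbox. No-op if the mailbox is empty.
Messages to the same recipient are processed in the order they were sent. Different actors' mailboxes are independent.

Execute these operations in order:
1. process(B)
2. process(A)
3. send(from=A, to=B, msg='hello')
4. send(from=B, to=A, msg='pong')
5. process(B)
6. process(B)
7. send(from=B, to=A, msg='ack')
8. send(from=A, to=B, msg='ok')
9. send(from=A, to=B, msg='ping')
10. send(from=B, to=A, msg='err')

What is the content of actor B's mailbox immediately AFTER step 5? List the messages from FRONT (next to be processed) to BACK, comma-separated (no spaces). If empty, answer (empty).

After 1 (process(B)): A:[] B:[]
After 2 (process(A)): A:[] B:[]
After 3 (send(from=A, to=B, msg='hello')): A:[] B:[hello]
After 4 (send(from=B, to=A, msg='pong')): A:[pong] B:[hello]
After 5 (process(B)): A:[pong] B:[]

(empty)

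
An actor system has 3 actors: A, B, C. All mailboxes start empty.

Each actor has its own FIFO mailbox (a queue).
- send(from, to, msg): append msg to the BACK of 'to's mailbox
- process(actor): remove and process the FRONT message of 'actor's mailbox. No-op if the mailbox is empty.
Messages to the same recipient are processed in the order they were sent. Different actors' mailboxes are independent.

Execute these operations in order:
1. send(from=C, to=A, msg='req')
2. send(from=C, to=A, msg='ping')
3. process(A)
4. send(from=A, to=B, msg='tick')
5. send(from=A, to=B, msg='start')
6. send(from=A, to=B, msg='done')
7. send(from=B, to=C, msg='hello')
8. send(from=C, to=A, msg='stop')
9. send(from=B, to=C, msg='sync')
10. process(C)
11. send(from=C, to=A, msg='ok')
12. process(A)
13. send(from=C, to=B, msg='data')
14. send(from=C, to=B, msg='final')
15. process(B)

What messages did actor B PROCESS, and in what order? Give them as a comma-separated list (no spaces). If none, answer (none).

Answer: tick

Derivation:
After 1 (send(from=C, to=A, msg='req')): A:[req] B:[] C:[]
After 2 (send(from=C, to=A, msg='ping')): A:[req,ping] B:[] C:[]
After 3 (process(A)): A:[ping] B:[] C:[]
After 4 (send(from=A, to=B, msg='tick')): A:[ping] B:[tick] C:[]
After 5 (send(from=A, to=B, msg='start')): A:[ping] B:[tick,start] C:[]
After 6 (send(from=A, to=B, msg='done')): A:[ping] B:[tick,start,done] C:[]
After 7 (send(from=B, to=C, msg='hello')): A:[ping] B:[tick,start,done] C:[hello]
After 8 (send(from=C, to=A, msg='stop')): A:[ping,stop] B:[tick,start,done] C:[hello]
After 9 (send(from=B, to=C, msg='sync')): A:[ping,stop] B:[tick,start,done] C:[hello,sync]
After 10 (process(C)): A:[ping,stop] B:[tick,start,done] C:[sync]
After 11 (send(from=C, to=A, msg='ok')): A:[ping,stop,ok] B:[tick,start,done] C:[sync]
After 12 (process(A)): A:[stop,ok] B:[tick,start,done] C:[sync]
After 13 (send(from=C, to=B, msg='data')): A:[stop,ok] B:[tick,start,done,data] C:[sync]
After 14 (send(from=C, to=B, msg='final')): A:[stop,ok] B:[tick,start,done,data,final] C:[sync]
After 15 (process(B)): A:[stop,ok] B:[start,done,data,final] C:[sync]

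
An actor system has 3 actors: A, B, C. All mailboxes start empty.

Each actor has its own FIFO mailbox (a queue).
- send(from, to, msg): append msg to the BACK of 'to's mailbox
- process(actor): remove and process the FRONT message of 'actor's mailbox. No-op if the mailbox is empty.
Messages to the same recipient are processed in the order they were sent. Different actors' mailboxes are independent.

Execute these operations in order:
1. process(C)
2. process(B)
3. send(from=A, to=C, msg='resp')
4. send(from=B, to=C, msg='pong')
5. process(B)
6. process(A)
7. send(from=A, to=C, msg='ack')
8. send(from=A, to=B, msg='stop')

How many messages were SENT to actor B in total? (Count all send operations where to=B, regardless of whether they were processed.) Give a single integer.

Answer: 1

Derivation:
After 1 (process(C)): A:[] B:[] C:[]
After 2 (process(B)): A:[] B:[] C:[]
After 3 (send(from=A, to=C, msg='resp')): A:[] B:[] C:[resp]
After 4 (send(from=B, to=C, msg='pong')): A:[] B:[] C:[resp,pong]
After 5 (process(B)): A:[] B:[] C:[resp,pong]
After 6 (process(A)): A:[] B:[] C:[resp,pong]
After 7 (send(from=A, to=C, msg='ack')): A:[] B:[] C:[resp,pong,ack]
After 8 (send(from=A, to=B, msg='stop')): A:[] B:[stop] C:[resp,pong,ack]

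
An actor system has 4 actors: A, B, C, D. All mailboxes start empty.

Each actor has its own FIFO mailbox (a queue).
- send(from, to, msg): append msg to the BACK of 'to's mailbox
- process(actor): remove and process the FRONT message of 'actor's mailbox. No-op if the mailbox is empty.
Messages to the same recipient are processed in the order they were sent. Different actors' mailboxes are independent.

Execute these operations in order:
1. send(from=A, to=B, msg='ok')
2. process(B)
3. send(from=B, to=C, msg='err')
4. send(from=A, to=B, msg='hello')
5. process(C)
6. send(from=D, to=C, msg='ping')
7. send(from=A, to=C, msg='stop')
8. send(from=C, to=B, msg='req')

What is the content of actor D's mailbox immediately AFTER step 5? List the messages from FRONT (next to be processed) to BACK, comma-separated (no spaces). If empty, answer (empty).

After 1 (send(from=A, to=B, msg='ok')): A:[] B:[ok] C:[] D:[]
After 2 (process(B)): A:[] B:[] C:[] D:[]
After 3 (send(from=B, to=C, msg='err')): A:[] B:[] C:[err] D:[]
After 4 (send(from=A, to=B, msg='hello')): A:[] B:[hello] C:[err] D:[]
After 5 (process(C)): A:[] B:[hello] C:[] D:[]

(empty)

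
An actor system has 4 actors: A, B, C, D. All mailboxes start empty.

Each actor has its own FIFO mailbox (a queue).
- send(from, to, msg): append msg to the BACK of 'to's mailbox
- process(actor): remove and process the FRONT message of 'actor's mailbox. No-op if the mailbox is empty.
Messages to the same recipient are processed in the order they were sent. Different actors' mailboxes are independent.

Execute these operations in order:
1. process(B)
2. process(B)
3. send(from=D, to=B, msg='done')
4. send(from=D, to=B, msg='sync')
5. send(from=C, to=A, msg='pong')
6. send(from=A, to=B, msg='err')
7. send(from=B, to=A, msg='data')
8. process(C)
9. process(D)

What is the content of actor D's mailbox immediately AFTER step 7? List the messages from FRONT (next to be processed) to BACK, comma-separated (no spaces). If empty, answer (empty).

After 1 (process(B)): A:[] B:[] C:[] D:[]
After 2 (process(B)): A:[] B:[] C:[] D:[]
After 3 (send(from=D, to=B, msg='done')): A:[] B:[done] C:[] D:[]
After 4 (send(from=D, to=B, msg='sync')): A:[] B:[done,sync] C:[] D:[]
After 5 (send(from=C, to=A, msg='pong')): A:[pong] B:[done,sync] C:[] D:[]
After 6 (send(from=A, to=B, msg='err')): A:[pong] B:[done,sync,err] C:[] D:[]
After 7 (send(from=B, to=A, msg='data')): A:[pong,data] B:[done,sync,err] C:[] D:[]

(empty)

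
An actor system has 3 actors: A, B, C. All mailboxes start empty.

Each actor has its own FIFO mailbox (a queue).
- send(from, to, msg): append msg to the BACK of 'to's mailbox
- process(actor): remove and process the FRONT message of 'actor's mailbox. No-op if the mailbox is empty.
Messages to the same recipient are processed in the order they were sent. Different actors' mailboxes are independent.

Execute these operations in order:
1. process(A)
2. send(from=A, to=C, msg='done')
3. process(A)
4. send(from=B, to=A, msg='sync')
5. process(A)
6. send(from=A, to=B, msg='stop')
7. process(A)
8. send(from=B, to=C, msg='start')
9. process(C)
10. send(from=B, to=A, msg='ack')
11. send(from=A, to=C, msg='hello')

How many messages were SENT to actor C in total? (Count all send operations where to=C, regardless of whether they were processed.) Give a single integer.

Answer: 3

Derivation:
After 1 (process(A)): A:[] B:[] C:[]
After 2 (send(from=A, to=C, msg='done')): A:[] B:[] C:[done]
After 3 (process(A)): A:[] B:[] C:[done]
After 4 (send(from=B, to=A, msg='sync')): A:[sync] B:[] C:[done]
After 5 (process(A)): A:[] B:[] C:[done]
After 6 (send(from=A, to=B, msg='stop')): A:[] B:[stop] C:[done]
After 7 (process(A)): A:[] B:[stop] C:[done]
After 8 (send(from=B, to=C, msg='start')): A:[] B:[stop] C:[done,start]
After 9 (process(C)): A:[] B:[stop] C:[start]
After 10 (send(from=B, to=A, msg='ack')): A:[ack] B:[stop] C:[start]
After 11 (send(from=A, to=C, msg='hello')): A:[ack] B:[stop] C:[start,hello]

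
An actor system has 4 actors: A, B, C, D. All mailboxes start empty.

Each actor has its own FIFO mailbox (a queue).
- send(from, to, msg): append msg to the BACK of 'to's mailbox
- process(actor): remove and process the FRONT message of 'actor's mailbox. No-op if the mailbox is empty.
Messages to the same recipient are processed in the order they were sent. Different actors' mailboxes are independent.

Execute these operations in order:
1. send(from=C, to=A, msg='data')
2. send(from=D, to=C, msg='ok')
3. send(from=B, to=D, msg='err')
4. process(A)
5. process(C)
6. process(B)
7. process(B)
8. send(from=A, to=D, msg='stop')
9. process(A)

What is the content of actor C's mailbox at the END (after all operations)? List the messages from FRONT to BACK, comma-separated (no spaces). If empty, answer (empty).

Answer: (empty)

Derivation:
After 1 (send(from=C, to=A, msg='data')): A:[data] B:[] C:[] D:[]
After 2 (send(from=D, to=C, msg='ok')): A:[data] B:[] C:[ok] D:[]
After 3 (send(from=B, to=D, msg='err')): A:[data] B:[] C:[ok] D:[err]
After 4 (process(A)): A:[] B:[] C:[ok] D:[err]
After 5 (process(C)): A:[] B:[] C:[] D:[err]
After 6 (process(B)): A:[] B:[] C:[] D:[err]
After 7 (process(B)): A:[] B:[] C:[] D:[err]
After 8 (send(from=A, to=D, msg='stop')): A:[] B:[] C:[] D:[err,stop]
After 9 (process(A)): A:[] B:[] C:[] D:[err,stop]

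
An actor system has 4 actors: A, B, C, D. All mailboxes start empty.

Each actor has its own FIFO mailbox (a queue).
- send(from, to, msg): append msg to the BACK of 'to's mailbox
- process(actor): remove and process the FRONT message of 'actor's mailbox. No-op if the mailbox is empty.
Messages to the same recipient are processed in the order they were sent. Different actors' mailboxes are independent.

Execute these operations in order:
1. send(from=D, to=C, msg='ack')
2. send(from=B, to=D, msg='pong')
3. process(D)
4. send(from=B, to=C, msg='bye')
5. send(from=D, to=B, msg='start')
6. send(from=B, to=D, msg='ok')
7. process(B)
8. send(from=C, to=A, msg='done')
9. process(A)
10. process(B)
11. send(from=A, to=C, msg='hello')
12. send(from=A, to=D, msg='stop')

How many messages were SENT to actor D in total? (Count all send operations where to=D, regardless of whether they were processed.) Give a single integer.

After 1 (send(from=D, to=C, msg='ack')): A:[] B:[] C:[ack] D:[]
After 2 (send(from=B, to=D, msg='pong')): A:[] B:[] C:[ack] D:[pong]
After 3 (process(D)): A:[] B:[] C:[ack] D:[]
After 4 (send(from=B, to=C, msg='bye')): A:[] B:[] C:[ack,bye] D:[]
After 5 (send(from=D, to=B, msg='start')): A:[] B:[start] C:[ack,bye] D:[]
After 6 (send(from=B, to=D, msg='ok')): A:[] B:[start] C:[ack,bye] D:[ok]
After 7 (process(B)): A:[] B:[] C:[ack,bye] D:[ok]
After 8 (send(from=C, to=A, msg='done')): A:[done] B:[] C:[ack,bye] D:[ok]
After 9 (process(A)): A:[] B:[] C:[ack,bye] D:[ok]
After 10 (process(B)): A:[] B:[] C:[ack,bye] D:[ok]
After 11 (send(from=A, to=C, msg='hello')): A:[] B:[] C:[ack,bye,hello] D:[ok]
After 12 (send(from=A, to=D, msg='stop')): A:[] B:[] C:[ack,bye,hello] D:[ok,stop]

Answer: 3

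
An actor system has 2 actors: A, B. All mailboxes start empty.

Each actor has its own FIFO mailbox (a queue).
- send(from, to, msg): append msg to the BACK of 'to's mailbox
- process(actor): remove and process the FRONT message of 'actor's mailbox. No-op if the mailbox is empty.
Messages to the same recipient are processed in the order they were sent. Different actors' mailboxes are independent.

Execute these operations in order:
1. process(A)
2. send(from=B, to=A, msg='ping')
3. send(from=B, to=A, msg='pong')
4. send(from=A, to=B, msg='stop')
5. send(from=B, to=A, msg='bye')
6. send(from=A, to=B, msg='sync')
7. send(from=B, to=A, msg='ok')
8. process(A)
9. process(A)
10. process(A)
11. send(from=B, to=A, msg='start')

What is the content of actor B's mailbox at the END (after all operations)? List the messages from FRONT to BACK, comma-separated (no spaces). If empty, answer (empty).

After 1 (process(A)): A:[] B:[]
After 2 (send(from=B, to=A, msg='ping')): A:[ping] B:[]
After 3 (send(from=B, to=A, msg='pong')): A:[ping,pong] B:[]
After 4 (send(from=A, to=B, msg='stop')): A:[ping,pong] B:[stop]
After 5 (send(from=B, to=A, msg='bye')): A:[ping,pong,bye] B:[stop]
After 6 (send(from=A, to=B, msg='sync')): A:[ping,pong,bye] B:[stop,sync]
After 7 (send(from=B, to=A, msg='ok')): A:[ping,pong,bye,ok] B:[stop,sync]
After 8 (process(A)): A:[pong,bye,ok] B:[stop,sync]
After 9 (process(A)): A:[bye,ok] B:[stop,sync]
After 10 (process(A)): A:[ok] B:[stop,sync]
After 11 (send(from=B, to=A, msg='start')): A:[ok,start] B:[stop,sync]

Answer: stop,sync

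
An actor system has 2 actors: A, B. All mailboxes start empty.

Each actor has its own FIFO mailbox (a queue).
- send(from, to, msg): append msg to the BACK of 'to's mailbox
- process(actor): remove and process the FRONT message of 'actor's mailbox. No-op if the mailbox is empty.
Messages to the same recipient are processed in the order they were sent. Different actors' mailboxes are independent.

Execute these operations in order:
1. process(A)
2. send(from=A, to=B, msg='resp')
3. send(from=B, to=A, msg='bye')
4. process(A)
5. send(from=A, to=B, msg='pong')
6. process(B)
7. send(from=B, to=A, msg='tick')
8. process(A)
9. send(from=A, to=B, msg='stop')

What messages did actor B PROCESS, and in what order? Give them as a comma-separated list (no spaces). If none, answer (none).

After 1 (process(A)): A:[] B:[]
After 2 (send(from=A, to=B, msg='resp')): A:[] B:[resp]
After 3 (send(from=B, to=A, msg='bye')): A:[bye] B:[resp]
After 4 (process(A)): A:[] B:[resp]
After 5 (send(from=A, to=B, msg='pong')): A:[] B:[resp,pong]
After 6 (process(B)): A:[] B:[pong]
After 7 (send(from=B, to=A, msg='tick')): A:[tick] B:[pong]
After 8 (process(A)): A:[] B:[pong]
After 9 (send(from=A, to=B, msg='stop')): A:[] B:[pong,stop]

Answer: resp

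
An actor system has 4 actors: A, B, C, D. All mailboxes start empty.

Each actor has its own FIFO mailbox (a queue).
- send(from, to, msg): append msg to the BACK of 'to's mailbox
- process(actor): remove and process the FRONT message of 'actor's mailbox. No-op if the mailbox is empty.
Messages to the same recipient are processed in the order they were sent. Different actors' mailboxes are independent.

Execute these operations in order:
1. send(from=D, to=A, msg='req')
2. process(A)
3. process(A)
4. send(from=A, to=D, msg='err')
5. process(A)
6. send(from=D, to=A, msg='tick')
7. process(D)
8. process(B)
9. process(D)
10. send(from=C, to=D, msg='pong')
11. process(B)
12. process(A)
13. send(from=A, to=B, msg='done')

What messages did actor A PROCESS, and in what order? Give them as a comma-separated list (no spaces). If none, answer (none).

After 1 (send(from=D, to=A, msg='req')): A:[req] B:[] C:[] D:[]
After 2 (process(A)): A:[] B:[] C:[] D:[]
After 3 (process(A)): A:[] B:[] C:[] D:[]
After 4 (send(from=A, to=D, msg='err')): A:[] B:[] C:[] D:[err]
After 5 (process(A)): A:[] B:[] C:[] D:[err]
After 6 (send(from=D, to=A, msg='tick')): A:[tick] B:[] C:[] D:[err]
After 7 (process(D)): A:[tick] B:[] C:[] D:[]
After 8 (process(B)): A:[tick] B:[] C:[] D:[]
After 9 (process(D)): A:[tick] B:[] C:[] D:[]
After 10 (send(from=C, to=D, msg='pong')): A:[tick] B:[] C:[] D:[pong]
After 11 (process(B)): A:[tick] B:[] C:[] D:[pong]
After 12 (process(A)): A:[] B:[] C:[] D:[pong]
After 13 (send(from=A, to=B, msg='done')): A:[] B:[done] C:[] D:[pong]

Answer: req,tick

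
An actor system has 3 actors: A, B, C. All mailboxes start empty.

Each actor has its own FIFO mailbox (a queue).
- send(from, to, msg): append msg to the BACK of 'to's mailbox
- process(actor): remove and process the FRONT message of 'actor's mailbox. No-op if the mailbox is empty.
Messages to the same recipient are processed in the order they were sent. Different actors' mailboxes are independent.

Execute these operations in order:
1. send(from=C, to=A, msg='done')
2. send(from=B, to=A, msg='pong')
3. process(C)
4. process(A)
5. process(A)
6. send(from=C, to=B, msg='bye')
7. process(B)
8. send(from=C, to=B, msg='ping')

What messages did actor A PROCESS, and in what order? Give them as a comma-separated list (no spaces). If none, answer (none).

Answer: done,pong

Derivation:
After 1 (send(from=C, to=A, msg='done')): A:[done] B:[] C:[]
After 2 (send(from=B, to=A, msg='pong')): A:[done,pong] B:[] C:[]
After 3 (process(C)): A:[done,pong] B:[] C:[]
After 4 (process(A)): A:[pong] B:[] C:[]
After 5 (process(A)): A:[] B:[] C:[]
After 6 (send(from=C, to=B, msg='bye')): A:[] B:[bye] C:[]
After 7 (process(B)): A:[] B:[] C:[]
After 8 (send(from=C, to=B, msg='ping')): A:[] B:[ping] C:[]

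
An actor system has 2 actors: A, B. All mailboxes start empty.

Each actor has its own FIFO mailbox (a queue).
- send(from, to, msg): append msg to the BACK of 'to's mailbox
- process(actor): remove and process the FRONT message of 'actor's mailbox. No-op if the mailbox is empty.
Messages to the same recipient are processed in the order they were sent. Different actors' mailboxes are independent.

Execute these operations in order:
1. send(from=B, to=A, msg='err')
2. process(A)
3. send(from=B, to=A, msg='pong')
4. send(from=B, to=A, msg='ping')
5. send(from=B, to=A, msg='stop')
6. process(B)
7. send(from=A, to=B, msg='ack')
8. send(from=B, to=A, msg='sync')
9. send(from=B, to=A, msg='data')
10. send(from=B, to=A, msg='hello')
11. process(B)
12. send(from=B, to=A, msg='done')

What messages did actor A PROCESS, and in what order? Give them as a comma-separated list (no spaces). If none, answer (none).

After 1 (send(from=B, to=A, msg='err')): A:[err] B:[]
After 2 (process(A)): A:[] B:[]
After 3 (send(from=B, to=A, msg='pong')): A:[pong] B:[]
After 4 (send(from=B, to=A, msg='ping')): A:[pong,ping] B:[]
After 5 (send(from=B, to=A, msg='stop')): A:[pong,ping,stop] B:[]
After 6 (process(B)): A:[pong,ping,stop] B:[]
After 7 (send(from=A, to=B, msg='ack')): A:[pong,ping,stop] B:[ack]
After 8 (send(from=B, to=A, msg='sync')): A:[pong,ping,stop,sync] B:[ack]
After 9 (send(from=B, to=A, msg='data')): A:[pong,ping,stop,sync,data] B:[ack]
After 10 (send(from=B, to=A, msg='hello')): A:[pong,ping,stop,sync,data,hello] B:[ack]
After 11 (process(B)): A:[pong,ping,stop,sync,data,hello] B:[]
After 12 (send(from=B, to=A, msg='done')): A:[pong,ping,stop,sync,data,hello,done] B:[]

Answer: err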